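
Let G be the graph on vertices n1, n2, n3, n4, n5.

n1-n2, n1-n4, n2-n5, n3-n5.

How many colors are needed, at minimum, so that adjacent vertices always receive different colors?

n2 and n5 are adjacent, so at least 2 colors are needed.
A valid assignment using 2 colors: n1=blue, n2=red, n3=red, n4=red, n5=blue. Each edge has distinct colors on its endpoints.

2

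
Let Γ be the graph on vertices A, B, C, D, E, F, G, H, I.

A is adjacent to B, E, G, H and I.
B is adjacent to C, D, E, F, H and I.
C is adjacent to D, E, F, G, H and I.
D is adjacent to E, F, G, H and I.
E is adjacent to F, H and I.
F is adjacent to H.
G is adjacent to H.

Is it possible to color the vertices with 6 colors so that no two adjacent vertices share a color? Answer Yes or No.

Yes

The chromatic number is 6. B, C, D, E, F, H form a clique, so at least 6 colors are needed.
6 colors suffice: A=2, B=1, C=2, D=4, E=5, F=6, G=1, H=3, I=3.
That is already a proper 6-coloring.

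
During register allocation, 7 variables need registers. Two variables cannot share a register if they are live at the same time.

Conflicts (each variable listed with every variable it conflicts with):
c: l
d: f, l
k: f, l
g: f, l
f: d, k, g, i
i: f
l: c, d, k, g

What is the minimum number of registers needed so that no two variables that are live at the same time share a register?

f and i conflict, so at least 2 registers are needed.
A valid assignment using 2 registers: c=2, d=2, k=2, g=2, f=1, i=2, l=1. No two conflicting variables share a register.

2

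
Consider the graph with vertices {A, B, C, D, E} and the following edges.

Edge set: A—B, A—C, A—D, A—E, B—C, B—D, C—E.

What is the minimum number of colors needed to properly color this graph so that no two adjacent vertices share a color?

A, B, D are pairwise adjacent, so at least 3 colors are needed.
3 colors suffice: A=1, B=2, C=3, D=3, E=2. Every edge joins two different colors.

3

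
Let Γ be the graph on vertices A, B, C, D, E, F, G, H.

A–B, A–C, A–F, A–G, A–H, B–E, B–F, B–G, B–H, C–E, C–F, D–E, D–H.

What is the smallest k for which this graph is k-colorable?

3

A, C, F are pairwise adjacent, so at least 3 colors are needed.
3 colors suffice: A=1, B=2, C=2, D=2, E=1, F=3, G=3, H=3. Each edge has distinct colors on its endpoints.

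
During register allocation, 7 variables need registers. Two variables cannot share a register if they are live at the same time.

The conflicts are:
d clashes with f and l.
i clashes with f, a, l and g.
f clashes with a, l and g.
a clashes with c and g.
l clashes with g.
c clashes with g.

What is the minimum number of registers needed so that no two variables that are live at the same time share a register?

i, f, a, g all conflict with each other, so at least 4 registers are needed.
4 registers suffice: register 1 → {f, c}; register 2 → {d, g}; register 3 → {a, l}; register 4 → {i}. No two conflicting variables share a register.

4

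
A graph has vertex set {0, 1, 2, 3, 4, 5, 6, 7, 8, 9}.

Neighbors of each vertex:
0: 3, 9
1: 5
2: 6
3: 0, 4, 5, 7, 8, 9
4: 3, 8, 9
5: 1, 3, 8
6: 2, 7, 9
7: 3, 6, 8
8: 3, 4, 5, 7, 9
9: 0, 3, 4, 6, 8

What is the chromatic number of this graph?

3, 4, 8, 9 are mutually adjacent (a clique of size 4), so at least 4 colors are needed.
One proper 4-coloring: 0=b, 1=a, 2=b, 3=a, 4=d, 5=c, 6=a, 7=c, 8=b, 9=c. Each edge has distinct colors on its endpoints.

4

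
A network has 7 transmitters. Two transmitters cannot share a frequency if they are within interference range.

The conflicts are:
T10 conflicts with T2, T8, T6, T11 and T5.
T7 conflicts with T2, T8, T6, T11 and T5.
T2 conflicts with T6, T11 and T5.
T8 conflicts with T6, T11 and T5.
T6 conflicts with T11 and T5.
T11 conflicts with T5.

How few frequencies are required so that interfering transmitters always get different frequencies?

T10, T2, T6, T11, T5 all conflict with each other, so at least 5 frequencies are needed.
A valid assignment using 5 frequencies: T10=5, T7=5, T2=4, T8=4, T6=3, T11=2, T5=1. No two conflicting transmitters share a frequency.

5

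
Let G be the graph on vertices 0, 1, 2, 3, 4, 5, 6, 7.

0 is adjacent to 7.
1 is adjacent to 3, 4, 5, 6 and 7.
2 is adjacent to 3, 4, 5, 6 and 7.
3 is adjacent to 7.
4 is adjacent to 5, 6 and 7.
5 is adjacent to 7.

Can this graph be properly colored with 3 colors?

No

1, 4, 5, 7 form a clique, so at least 4 colors are needed.
So 3 colors are not enough.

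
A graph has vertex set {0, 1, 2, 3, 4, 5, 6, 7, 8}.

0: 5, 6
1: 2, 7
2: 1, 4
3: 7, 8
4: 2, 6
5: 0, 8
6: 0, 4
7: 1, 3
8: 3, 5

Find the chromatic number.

3

The cycle 0-5-8-3-7-1-2-4-6-0 has odd length 9, so it cannot be 2-colored; at least 3 colors are needed.
A valid assignment using 3 colors: 0=b, 1=b, 2=a, 3=c, 4=b, 5=a, 6=a, 7=a, 8=b. Every edge joins two different colors.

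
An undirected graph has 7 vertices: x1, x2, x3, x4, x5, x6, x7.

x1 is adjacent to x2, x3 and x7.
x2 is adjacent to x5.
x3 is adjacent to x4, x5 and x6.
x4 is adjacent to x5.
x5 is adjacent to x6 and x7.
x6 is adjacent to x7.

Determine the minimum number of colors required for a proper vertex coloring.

3

x3, x5, x6 form a triangle, so at least 3 colors are needed.
A valid assignment using 3 colors: x1=1, x2=2, x3=2, x4=3, x5=1, x6=3, x7=2. Each edge has distinct colors on its endpoints.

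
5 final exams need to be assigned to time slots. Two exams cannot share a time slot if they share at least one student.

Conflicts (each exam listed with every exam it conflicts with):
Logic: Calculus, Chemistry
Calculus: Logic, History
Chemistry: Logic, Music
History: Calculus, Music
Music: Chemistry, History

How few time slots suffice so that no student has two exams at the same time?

The cycle Calculus-History-Music-Chemistry-Logic-Calculus has odd length 5, so it cannot be 2-colored; at least 3 time slots are needed.
3 time slots suffice: time slot 1 → {Calculus, Music}; time slot 2 → {Logic, History}; time slot 3 → {Chemistry}. No two conflicting exams share a time slot.

3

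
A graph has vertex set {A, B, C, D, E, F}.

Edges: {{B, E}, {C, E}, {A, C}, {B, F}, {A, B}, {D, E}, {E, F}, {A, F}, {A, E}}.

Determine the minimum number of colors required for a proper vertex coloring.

4

A, B, E, F form a clique, so at least 4 colors are needed.
4 colors suffice: A=2, B=4, C=3, D=2, E=1, F=3. Every edge joins two different colors.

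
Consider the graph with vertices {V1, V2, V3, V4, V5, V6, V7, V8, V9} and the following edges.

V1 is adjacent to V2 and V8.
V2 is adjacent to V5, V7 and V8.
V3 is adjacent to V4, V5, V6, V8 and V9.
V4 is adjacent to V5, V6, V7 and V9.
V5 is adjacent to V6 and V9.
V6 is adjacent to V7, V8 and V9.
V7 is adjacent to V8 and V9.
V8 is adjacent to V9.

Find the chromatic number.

5

V3, V4, V5, V6, V9 form a clique, so at least 5 colors are needed.
One proper 5-coloring: V1=3, V2=1, V3=5, V4=2, V5=4, V6=3, V7=4, V8=2, V9=1. No two adjacent vertices share a color.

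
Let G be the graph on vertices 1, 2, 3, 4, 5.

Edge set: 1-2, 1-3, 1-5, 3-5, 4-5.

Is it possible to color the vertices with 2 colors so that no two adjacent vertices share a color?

No

1, 3, 5 form a triangle, so at least 3 colors are needed.
So 2 colors are not enough.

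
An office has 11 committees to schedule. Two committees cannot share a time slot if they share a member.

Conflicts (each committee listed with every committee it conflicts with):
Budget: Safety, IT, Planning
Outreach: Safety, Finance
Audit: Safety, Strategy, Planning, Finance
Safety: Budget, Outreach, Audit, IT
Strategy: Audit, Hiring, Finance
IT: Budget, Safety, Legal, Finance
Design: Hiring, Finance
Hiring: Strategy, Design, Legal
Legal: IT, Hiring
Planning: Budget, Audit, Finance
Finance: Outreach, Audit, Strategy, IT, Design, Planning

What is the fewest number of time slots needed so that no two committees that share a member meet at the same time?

Budget, Safety, IT all conflict with each other, so at least 3 time slots are needed.
3 time slots suffice: time slot 1 → {Budget, Hiring, Finance}; time slot 2 → {Outreach, Audit, IT, Design}; time slot 3 → {Safety, Strategy, Legal, Planning}. No two conflicting committees share a time slot.

3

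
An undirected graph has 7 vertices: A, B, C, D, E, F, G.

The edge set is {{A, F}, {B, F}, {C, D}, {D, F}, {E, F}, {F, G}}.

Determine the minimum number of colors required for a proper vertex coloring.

D and F are adjacent, so at least 2 colors are needed.
2 colors suffice: color 1 → {C, F}; color 2 → {A, B, D, E, G}. Each edge has distinct colors on its endpoints.

2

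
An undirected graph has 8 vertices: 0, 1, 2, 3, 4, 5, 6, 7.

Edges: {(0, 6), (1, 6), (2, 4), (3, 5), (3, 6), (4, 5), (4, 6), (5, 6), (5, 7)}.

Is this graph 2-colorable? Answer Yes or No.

No

4, 5, 6 are pairwise adjacent, so at least 3 colors are needed.
So 2 colors are not enough.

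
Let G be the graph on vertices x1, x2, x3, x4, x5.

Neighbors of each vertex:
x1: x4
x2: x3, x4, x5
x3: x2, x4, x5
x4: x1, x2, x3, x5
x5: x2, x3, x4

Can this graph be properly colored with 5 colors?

The chromatic number is 4. x2, x3, x4, x5 form a clique, so at least 4 colors are needed.
A valid assignment using 4 colors: x1=blue, x2=blue, x3=yellow, x4=red, x5=green.
Since 5 ≥ 4, a proper 5-coloring certainly exists.

Yes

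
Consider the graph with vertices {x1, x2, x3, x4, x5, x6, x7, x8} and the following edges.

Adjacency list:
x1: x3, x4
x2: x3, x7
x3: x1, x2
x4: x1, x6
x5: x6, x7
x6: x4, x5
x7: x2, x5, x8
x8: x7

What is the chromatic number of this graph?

The cycle x3-x2-x7-x5-x6-x4-x1-x3 has odd length 7, so it cannot be 2-colored; at least 3 colors are needed.
3 colors suffice: color R → {x3, x4, x7}; color B → {x1, x2, x5, x8}; color G → {x6}. No two adjacent vertices share a color.

3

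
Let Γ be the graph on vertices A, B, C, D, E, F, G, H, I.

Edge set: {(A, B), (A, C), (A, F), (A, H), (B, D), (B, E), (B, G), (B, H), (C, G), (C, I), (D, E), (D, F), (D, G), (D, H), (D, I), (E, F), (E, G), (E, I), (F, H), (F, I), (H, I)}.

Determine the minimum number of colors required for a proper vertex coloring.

D, E, F, I are mutually adjacent (a clique of size 4), so at least 4 colors are needed.
4 colors suffice: A=1, B=2, C=4, D=1, E=4, F=3, G=3, H=4, I=2. Each edge has distinct colors on its endpoints.

4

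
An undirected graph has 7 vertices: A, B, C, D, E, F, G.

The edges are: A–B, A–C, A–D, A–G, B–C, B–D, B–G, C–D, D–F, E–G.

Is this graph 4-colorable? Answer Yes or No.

Yes

The chromatic number is 4. A, B, C, D form a clique, so at least 4 colors are needed.
4 colors suffice: A=1, B=2, C=4, D=3, E=1, F=1, G=3.
That is already a proper 4-coloring.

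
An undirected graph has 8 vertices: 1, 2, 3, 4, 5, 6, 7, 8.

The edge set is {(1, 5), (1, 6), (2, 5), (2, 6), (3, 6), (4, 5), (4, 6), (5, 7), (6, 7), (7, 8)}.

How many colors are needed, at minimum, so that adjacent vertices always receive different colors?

2

2 and 6 are adjacent, so at least 2 colors are needed.
2 colors suffice: 1=b, 2=b, 3=b, 4=b, 5=a, 6=a, 7=b, 8=a. Every edge joins two different colors.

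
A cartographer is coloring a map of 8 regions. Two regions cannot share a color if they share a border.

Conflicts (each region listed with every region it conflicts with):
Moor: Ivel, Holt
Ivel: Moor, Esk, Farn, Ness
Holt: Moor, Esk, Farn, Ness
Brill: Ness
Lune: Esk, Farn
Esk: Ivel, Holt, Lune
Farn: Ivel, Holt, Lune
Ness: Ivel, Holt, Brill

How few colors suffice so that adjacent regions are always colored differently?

Brill and Ness conflict, so at least 2 colors are needed.
A valid assignment using 2 colors: Moor=2, Ivel=1, Holt=1, Brill=1, Lune=1, Esk=2, Farn=2, Ness=2. No two conflicting regions share a color.

2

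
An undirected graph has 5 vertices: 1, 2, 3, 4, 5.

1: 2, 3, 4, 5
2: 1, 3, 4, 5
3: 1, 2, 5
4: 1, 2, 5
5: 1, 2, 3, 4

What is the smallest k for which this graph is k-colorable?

4

1, 2, 3, 5 are mutually adjacent (a clique of size 4), so at least 4 colors are needed.
One proper 4-coloring: 1=green, 2=blue, 3=yellow, 4=yellow, 5=red. Each edge has distinct colors on its endpoints.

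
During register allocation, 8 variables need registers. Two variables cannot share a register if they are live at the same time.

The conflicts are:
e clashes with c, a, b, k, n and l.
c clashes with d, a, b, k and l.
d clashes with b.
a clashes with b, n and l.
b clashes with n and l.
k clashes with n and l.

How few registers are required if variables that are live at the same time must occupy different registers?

e, c, a, b, l pairwise conflict, so at least 5 registers are needed.
5 registers suffice: register 1 → {b, k}; register 2 → {e, d}; register 3 → {c, n}; register 4 → {a}; register 5 → {l}. Each listed conflict is separated.

5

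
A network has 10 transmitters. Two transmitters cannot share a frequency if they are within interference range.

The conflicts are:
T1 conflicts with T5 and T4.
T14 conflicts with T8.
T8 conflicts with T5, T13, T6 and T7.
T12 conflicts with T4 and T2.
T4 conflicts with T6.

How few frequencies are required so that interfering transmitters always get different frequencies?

3

The cycle T1-T5-T8-T6-T4-T1 has odd length 5, so it cannot be 2-colored; at least 3 frequencies are needed.
3 frequencies suffice: frequency 1 → {T8, T4, T2}; frequency 2 → {T14, T12, T5, T13, T6, T7}; frequency 3 → {T1}. No two conflicting transmitters share a frequency.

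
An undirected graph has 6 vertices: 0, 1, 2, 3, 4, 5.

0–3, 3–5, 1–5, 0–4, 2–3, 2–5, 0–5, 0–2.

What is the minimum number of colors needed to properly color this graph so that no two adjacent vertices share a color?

0, 2, 3, 5 are pairwise adjacent (a clique of size 4), so at least 4 colors are needed.
4 colors suffice: color a → {0, 1}; color b → {4, 5}; color c → {2}; color d → {3}. No two adjacent vertices share a color.

4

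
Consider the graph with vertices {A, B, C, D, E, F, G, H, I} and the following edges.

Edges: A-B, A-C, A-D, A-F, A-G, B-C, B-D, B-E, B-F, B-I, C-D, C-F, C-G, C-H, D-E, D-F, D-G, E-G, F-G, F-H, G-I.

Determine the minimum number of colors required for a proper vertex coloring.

5

A, C, D, F, G form a clique, so at least 5 colors are needed.
5 colors suffice: color 1 → {B, G, H}; color 2 → {D, I}; color 3 → {E, F}; color 4 → {C}; color 5 → {A}. Each edge has distinct colors on its endpoints.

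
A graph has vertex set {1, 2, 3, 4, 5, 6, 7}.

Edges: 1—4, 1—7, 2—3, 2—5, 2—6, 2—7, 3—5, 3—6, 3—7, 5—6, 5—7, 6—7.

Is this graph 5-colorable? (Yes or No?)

The chromatic number is 5. 2, 3, 5, 6, 7 are pairwise adjacent (a clique of size 5), so at least 5 colors are needed.
5 colors suffice: 1=b, 2=b, 3=e, 4=a, 5=d, 6=c, 7=a.
That is already a proper 5-coloring.

Yes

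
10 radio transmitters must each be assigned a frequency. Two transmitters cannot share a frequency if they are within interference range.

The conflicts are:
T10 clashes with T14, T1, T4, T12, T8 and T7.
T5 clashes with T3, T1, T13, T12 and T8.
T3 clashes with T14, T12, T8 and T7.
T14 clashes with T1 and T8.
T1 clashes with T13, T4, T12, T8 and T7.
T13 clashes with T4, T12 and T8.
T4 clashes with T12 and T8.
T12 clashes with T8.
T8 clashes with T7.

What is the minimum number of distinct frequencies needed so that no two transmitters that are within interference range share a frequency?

T5, T1, T13, T12, T8 all conflict with each other, so at least 5 frequencies are needed.
Using 5 frequencies: T10=4, T5=5, T3=2, T14=3, T1=2, T13=4, T4=5, T12=3, T8=1, T7=3. Every pair that conflicts lands in different frequencies.

5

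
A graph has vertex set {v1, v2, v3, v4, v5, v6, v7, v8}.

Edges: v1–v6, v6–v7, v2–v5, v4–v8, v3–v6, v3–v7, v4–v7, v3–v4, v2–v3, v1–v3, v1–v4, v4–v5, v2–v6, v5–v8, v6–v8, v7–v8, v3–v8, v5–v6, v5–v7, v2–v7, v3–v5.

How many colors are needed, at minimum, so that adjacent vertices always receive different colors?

v3, v5, v6, v7, v8 are mutually adjacent (a clique of size 5), so at least 5 colors are needed.
One proper 5-coloring: v1=3, v2=5, v3=1, v4=2, v5=3, v6=2, v7=4, v8=5. No two adjacent vertices share a color.

5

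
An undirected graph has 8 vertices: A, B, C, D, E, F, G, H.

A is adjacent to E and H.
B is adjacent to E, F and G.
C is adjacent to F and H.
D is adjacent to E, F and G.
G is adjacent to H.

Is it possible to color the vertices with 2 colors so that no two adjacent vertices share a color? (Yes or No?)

The cycle C-H-G-B-F-C has odd length 5, so it cannot be 2-colored; at least 3 colors are needed.
So 2 colors are not enough.

No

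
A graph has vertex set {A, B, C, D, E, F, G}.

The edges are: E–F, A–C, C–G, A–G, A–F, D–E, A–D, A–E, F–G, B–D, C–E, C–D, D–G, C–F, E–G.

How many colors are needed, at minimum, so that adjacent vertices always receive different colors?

5

A, C, E, F, G are mutually adjacent (a clique of size 5), so at least 5 colors are needed.
5 colors suffice: color 1 → {A, B}; color 2 → {C}; color 3 → {G}; color 4 → {D, F}; color 5 → {E}. Each edge has distinct colors on its endpoints.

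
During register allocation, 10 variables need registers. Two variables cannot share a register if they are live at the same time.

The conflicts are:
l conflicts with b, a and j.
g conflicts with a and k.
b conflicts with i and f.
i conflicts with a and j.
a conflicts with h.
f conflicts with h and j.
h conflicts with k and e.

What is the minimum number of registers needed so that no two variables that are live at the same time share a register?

The cycle h-f-j-i-a-h has odd length 5, so it cannot be 2-colored; at least 3 registers are needed.
A valid assignment using 3 registers: l=3, g=1, b=1, i=3, a=2, f=2, h=1, k=2, e=2, j=1. Each listed conflict is separated.

3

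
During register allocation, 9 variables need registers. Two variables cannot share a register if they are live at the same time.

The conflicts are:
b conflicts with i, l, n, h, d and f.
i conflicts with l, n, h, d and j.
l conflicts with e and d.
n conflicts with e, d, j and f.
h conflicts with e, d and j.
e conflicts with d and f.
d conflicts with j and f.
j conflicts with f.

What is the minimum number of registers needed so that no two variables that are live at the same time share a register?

4

b, n, d, f all conflict with each other, so at least 4 registers are needed.
4 registers suffice: register 1 → {d}; register 2 → {b, e, j}; register 3 → {l, n, h}; register 4 → {i, f}. Every pair that conflicts lands in different registers.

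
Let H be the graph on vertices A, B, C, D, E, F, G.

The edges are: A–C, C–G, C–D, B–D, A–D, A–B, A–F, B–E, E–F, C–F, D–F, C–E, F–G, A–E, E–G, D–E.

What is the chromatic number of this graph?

5

A, C, D, E, F are pairwise adjacent (a clique of size 5), so at least 5 colors are needed.
5 colors suffice: color 1 → {E}; color 2 → {D, G}; color 3 → {B, C}; color 4 → {F}; color 5 → {A}. Each edge has distinct colors on its endpoints.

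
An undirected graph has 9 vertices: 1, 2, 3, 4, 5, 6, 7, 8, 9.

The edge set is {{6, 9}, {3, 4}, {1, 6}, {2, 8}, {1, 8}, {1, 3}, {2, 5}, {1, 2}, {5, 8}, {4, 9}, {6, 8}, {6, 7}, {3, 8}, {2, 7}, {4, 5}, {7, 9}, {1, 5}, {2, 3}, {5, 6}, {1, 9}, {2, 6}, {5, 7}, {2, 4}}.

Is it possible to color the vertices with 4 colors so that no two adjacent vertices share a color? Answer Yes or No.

1, 2, 5, 6, 8 are mutually adjacent (a clique of size 5), so at least 5 colors are needed.
So 4 colors are not enough.

No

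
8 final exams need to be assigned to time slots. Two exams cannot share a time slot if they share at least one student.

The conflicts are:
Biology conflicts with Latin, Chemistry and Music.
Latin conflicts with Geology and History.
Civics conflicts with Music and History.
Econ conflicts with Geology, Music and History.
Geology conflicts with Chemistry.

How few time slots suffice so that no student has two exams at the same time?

The cycle Econ-Geology-Chemistry-Biology-Music-Econ has odd length 5, so it cannot be 2-colored; at least 3 time slots are needed.
3 time slots suffice: Biology=3, Latin=2, Civics=2, Econ=2, Geology=1, Chemistry=2, Music=1, History=1. Every pair that conflicts lands in different time slots.

3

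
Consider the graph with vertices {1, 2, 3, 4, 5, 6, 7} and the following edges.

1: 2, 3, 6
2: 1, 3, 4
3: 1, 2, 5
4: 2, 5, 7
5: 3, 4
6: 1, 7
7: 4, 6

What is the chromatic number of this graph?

3

1, 2, 3 form a triangle, so at least 3 colors are needed.
A valid assignment using 3 colors: 1=c, 2=b, 3=a, 4=a, 5=b, 6=a, 7=b. Every edge joins two different colors.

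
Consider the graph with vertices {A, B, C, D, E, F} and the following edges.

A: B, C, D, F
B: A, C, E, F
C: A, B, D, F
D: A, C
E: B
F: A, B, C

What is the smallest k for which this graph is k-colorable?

4

A, B, C, F are pairwise adjacent (a clique of size 4), so at least 4 colors are needed.
4 colors suffice: color red → {A, E}; color blue → {C}; color green → {B, D}; color yellow → {F}. Each edge has distinct colors on its endpoints.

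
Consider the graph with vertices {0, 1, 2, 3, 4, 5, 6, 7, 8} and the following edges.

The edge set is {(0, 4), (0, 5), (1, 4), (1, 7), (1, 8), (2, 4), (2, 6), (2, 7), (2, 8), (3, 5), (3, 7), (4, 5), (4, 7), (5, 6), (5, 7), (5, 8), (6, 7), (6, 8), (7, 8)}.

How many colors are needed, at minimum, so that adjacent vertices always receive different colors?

2, 6, 7, 8 form a clique, so at least 4 colors are needed.
4 colors suffice: color red → {0, 7}; color blue → {1, 2, 5}; color green → {3, 4, 8}; color yellow → {6}. No two adjacent vertices share a color.

4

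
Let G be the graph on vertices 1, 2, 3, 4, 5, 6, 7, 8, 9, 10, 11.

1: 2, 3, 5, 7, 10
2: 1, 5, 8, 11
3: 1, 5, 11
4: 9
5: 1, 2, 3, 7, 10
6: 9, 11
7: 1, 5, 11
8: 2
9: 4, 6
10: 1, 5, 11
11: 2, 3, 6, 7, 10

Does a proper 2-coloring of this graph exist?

No

1, 3, 5 are mutually adjacent, so at least 3 colors are needed.
So 2 colors are not enough.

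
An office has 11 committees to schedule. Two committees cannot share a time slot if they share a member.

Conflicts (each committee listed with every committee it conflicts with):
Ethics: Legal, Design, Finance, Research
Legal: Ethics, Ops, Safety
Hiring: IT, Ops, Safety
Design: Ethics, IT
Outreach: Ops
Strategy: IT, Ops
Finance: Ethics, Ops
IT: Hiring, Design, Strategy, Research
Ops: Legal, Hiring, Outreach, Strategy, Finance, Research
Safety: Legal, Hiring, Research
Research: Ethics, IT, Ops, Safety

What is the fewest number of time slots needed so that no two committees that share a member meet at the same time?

Ethics and Design conflict, so at least 2 time slots are needed.
A valid assignment using 2 time slots: Ethics=1, Legal=2, Hiring=2, Design=2, Outreach=2, Strategy=2, Finance=2, IT=1, Ops=1, Safety=1, Research=2. No two conflicting committees share a time slot.

2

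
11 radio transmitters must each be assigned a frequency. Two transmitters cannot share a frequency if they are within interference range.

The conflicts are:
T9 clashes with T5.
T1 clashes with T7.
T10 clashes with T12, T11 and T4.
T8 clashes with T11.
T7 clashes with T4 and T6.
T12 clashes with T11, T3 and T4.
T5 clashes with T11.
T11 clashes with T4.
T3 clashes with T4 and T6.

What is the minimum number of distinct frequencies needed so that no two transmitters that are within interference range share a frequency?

4

T10, T12, T11, T4 are mutually in conflict, so at least 4 frequencies are needed.
4 frequencies suffice: frequency 1 → {T1, T8, T5, T4, T6}; frequency 2 → {T9, T7, T11, T3}; frequency 3 → {T12}; frequency 4 → {T10}. Every pair that conflicts lands in different frequencies.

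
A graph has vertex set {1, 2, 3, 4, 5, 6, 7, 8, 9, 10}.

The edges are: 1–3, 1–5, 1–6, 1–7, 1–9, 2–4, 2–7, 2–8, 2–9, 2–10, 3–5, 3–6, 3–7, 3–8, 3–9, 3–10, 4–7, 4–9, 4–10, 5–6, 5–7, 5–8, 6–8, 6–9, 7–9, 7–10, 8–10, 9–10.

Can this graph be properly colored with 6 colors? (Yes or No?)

The chromatic number is 5. 2, 4, 7, 9, 10 are mutually adjacent (a clique of size 5), so at least 5 colors are needed.
A valid assignment using 5 colors: 1=e, 2=b, 3=b, 4=e, 5=c, 6=d, 7=a, 8=a, 9=c, 10=d.
Since 6 ≥ 5, a proper 6-coloring certainly exists.

Yes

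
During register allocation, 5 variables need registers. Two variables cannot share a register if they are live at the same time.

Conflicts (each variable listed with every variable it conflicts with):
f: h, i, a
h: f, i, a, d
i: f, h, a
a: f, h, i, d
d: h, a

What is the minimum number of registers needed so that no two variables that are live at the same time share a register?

4

f, h, i, a are mutually in conflict, so at least 4 registers are needed.
4 registers suffice: register 1 → {a}; register 2 → {h}; register 3 → {i, d}; register 4 → {f}. Every pair that conflicts lands in different registers.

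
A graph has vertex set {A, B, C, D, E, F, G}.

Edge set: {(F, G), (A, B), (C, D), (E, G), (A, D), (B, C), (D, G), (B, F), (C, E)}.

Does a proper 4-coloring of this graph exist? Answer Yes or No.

The chromatic number is 3. The cycle A-B-F-G-D-A has odd length 5, so it cannot be 2-colored; at least 3 colors are needed.
3 colors suffice: color red → {B, D, E}; color blue → {A, C, G}; color green → {F}.
Since 4 ≥ 3, a proper 4-coloring certainly exists.

Yes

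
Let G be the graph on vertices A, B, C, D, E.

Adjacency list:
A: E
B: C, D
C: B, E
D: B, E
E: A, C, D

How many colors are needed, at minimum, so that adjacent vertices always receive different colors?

D and E are adjacent, so at least 2 colors are needed.
2 colors suffice: color red → {B, E}; color blue → {A, C, D}. Each edge has distinct colors on its endpoints.

2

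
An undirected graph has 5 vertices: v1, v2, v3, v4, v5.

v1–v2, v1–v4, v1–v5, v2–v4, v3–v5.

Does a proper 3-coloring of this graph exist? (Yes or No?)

The chromatic number is 3. v1, v2, v4 form a triangle, so at least 3 colors are needed.
3 colors suffice: color 1 → {v1, v3}; color 2 → {v2, v5}; color 3 → {v4}.
That is already a proper 3-coloring.

Yes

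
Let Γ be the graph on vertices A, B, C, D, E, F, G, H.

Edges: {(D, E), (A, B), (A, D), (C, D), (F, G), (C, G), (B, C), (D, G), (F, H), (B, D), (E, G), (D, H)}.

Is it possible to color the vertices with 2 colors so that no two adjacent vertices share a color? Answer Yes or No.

B, C, D are mutually adjacent, so at least 3 colors are needed.
So 2 colors are not enough.

No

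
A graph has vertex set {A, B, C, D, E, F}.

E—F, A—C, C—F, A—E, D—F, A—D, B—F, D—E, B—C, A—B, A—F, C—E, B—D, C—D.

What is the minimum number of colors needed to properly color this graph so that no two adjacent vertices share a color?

5

A, C, D, E, F are pairwise adjacent (a clique of size 5), so at least 5 colors are needed.
5 colors suffice: A=yellow, B=purple, C=red, D=green, E=purple, F=blue. Every edge joins two different colors.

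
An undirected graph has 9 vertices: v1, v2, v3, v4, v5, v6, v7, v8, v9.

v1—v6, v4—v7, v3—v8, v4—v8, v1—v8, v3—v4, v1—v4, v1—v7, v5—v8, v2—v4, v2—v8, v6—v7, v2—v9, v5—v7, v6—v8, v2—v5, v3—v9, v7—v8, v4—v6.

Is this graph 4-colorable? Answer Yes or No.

No

v1, v4, v6, v7, v8 form a clique, so at least 5 colors are needed.
So 4 colors are not enough.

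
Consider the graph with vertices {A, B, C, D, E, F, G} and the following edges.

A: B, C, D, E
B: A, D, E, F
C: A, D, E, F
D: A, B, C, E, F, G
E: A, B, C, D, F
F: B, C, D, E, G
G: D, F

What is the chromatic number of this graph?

4

C, D, E, F are mutually adjacent (a clique of size 4), so at least 4 colors are needed.
4 colors suffice: A=3, B=4, C=4, D=1, E=2, F=3, G=2. Each edge has distinct colors on its endpoints.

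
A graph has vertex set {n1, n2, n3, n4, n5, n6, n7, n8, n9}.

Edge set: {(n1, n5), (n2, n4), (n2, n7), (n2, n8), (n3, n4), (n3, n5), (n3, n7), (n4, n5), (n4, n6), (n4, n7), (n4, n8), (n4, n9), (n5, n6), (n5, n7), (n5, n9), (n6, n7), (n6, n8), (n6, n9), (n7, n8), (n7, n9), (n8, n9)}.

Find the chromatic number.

5

n4, n6, n7, n8, n9 are pairwise adjacent (a clique of size 5), so at least 5 colors are needed.
5 colors suffice: color 1 → {n1, n4}; color 2 → {n7}; color 3 → {n5, n8}; color 4 → {n2, n3, n6}; color 5 → {n9}. No two adjacent vertices share a color.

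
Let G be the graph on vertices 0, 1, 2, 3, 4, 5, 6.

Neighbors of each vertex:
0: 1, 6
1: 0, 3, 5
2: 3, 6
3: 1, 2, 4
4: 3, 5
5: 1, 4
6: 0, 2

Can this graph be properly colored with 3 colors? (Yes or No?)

Yes

The chromatic number is 3. The cycle 0-6-2-3-1-0 has odd length 5, so it cannot be 2-colored; at least 3 colors are needed.
3 colors suffice: color red → {0, 3, 5}; color blue → {1, 2, 4}; color green → {6}.
That is already a proper 3-coloring.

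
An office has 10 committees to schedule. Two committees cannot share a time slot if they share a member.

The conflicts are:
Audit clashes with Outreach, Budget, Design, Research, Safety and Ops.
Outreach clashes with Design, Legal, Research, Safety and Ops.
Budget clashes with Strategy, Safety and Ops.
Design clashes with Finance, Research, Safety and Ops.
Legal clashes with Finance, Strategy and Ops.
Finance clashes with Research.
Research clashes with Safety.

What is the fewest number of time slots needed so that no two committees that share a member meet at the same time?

Audit, Outreach, Design, Research, Safety all conflict with each other, so at least 5 time slots are needed.
5 time slots suffice: time slot 1 → {Outreach, Budget, Finance}; time slot 2 → {Design, Legal}; time slot 3 → {Audit, Strategy}; time slot 4 → {Safety, Ops}; time slot 5 → {Research}. No two conflicting committees share a time slot.

5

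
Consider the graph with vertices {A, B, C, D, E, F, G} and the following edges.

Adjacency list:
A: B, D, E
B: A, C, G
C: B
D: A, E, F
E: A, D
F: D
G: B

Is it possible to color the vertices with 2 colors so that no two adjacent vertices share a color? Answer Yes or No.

A, D, E are mutually adjacent, so at least 3 colors are needed.
So 2 colors are not enough.

No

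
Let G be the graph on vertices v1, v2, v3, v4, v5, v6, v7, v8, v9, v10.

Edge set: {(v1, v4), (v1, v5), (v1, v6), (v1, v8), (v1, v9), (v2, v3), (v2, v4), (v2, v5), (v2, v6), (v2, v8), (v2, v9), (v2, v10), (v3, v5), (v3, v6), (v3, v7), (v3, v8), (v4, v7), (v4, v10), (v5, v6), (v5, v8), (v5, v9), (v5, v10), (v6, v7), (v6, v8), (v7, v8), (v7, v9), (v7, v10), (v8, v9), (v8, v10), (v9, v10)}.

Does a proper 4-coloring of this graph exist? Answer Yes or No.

No

v2, v5, v8, v9, v10 are pairwise adjacent (a clique of size 5), so at least 5 colors are needed.
So 4 colors are not enough.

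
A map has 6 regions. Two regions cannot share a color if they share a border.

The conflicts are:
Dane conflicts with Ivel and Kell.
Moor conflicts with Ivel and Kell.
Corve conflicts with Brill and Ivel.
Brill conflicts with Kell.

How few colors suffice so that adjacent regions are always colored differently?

3

The cycle Corve-Ivel-Dane-Kell-Brill-Corve has odd length 5, so it cannot be 2-colored; at least 3 colors are needed.
3 colors suffice: color 1 → {Ivel, Kell}; color 2 → {Dane, Moor, Brill}; color 3 → {Corve}. Each listed conflict is separated.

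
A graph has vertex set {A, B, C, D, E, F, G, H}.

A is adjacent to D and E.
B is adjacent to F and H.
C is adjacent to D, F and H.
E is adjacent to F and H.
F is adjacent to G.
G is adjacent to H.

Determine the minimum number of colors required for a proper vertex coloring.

3

The cycle D-A-E-F-C-D has odd length 5, so it cannot be 2-colored; at least 3 colors are needed.
One proper 3-coloring: A=1, B=2, C=2, D=3, E=2, F=1, G=2, H=1. Every edge joins two different colors.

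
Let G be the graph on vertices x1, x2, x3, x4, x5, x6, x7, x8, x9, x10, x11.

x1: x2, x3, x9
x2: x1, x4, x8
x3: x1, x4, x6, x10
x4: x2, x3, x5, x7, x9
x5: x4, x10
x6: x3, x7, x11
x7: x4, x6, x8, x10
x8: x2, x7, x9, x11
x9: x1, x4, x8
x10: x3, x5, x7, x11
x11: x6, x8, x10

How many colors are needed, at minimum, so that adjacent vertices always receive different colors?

x5 and x10 are adjacent, so at least 2 colors are needed.
2 colors suffice: x1=red, x2=blue, x3=blue, x4=red, x5=blue, x6=red, x7=blue, x8=red, x9=blue, x10=red, x11=blue. Every edge joins two different colors.

2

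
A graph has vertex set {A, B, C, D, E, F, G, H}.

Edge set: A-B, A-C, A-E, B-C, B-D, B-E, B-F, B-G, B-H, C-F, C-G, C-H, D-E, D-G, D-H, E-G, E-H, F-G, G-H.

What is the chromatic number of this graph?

B, D, E, G, H are pairwise adjacent (a clique of size 5), so at least 5 colors are needed.
5 colors suffice: A=2, B=1, C=3, D=5, E=3, F=4, G=2, H=4. Every edge joins two different colors.

5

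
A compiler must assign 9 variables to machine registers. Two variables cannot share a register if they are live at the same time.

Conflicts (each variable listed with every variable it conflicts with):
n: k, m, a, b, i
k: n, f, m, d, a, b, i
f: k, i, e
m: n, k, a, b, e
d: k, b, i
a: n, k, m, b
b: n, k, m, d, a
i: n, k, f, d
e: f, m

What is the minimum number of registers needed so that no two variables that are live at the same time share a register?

5

n, k, m, a, b all conflict with each other, so at least 5 registers are needed.
Using 5 registers: n=3, k=1, f=3, m=2, d=3, a=5, b=4, i=2, e=1. Each listed conflict is separated.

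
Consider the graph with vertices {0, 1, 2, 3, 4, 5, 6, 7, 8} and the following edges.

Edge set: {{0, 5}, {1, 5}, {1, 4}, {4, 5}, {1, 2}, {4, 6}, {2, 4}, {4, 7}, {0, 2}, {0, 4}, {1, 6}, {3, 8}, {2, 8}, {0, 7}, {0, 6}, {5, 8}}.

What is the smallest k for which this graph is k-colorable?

3

0, 4, 7 form a triangle, so at least 3 colors are needed.
3 colors suffice: color red → {4, 8}; color blue → {0, 1, 3}; color green → {2, 5, 6, 7}. No two adjacent vertices share a color.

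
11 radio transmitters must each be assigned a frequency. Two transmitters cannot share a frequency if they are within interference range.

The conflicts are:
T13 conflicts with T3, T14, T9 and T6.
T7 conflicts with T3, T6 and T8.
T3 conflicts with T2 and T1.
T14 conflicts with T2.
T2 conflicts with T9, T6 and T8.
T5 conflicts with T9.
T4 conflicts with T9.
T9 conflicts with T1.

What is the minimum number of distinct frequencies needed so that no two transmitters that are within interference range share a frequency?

T7 and T6 conflict, so at least 2 frequencies are needed.
2 frequencies suffice: frequency 1 → {T3, T14, T9, T6, T8}; frequency 2 → {T13, T7, T2, T5, T4, T1}. Every pair that conflicts lands in different frequencies.

2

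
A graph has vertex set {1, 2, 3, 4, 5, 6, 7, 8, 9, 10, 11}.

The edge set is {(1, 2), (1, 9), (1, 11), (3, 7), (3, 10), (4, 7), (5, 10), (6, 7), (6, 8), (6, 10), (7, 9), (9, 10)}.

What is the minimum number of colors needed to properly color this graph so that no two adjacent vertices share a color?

9 and 10 are adjacent, so at least 2 colors are needed.
2 colors suffice: color a → {1, 7, 8, 10}; color b → {2, 3, 4, 5, 6, 9, 11}. No two adjacent vertices share a color.

2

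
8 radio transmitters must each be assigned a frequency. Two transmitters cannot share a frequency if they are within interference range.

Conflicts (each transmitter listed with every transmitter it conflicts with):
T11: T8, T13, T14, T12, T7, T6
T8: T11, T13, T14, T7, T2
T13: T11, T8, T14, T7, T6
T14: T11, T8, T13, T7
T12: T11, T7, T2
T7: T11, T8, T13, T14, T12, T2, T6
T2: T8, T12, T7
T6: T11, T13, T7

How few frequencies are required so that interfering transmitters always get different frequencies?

T11, T8, T13, T14, T7 all conflict with each other, so at least 5 frequencies are needed.
5 frequencies suffice: T11=2, T8=4, T13=3, T14=5, T12=3, T7=1, T2=2, T6=4. No two conflicting transmitters share a frequency.

5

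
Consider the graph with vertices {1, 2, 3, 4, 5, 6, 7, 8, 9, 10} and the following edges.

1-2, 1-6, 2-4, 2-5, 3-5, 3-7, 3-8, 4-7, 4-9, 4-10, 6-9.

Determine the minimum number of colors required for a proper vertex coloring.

3

The cycle 3-5-2-4-7-3 has odd length 5, so it cannot be 2-colored; at least 3 colors are needed.
3 colors suffice: color red → {3, 4, 6}; color blue → {2, 7, 8, 9, 10}; color green → {1, 5}. Every edge joins two different colors.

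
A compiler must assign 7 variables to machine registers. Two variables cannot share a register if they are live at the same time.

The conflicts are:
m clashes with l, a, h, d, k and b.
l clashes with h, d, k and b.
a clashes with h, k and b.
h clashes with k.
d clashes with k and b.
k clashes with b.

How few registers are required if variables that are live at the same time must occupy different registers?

5

m, l, d, k, b are mutually in conflict, so at least 5 registers are needed.
5 registers suffice: register 1 → {m}; register 2 → {k}; register 3 → {l, a}; register 4 → {h, b}; register 5 → {d}. No two conflicting variables share a register.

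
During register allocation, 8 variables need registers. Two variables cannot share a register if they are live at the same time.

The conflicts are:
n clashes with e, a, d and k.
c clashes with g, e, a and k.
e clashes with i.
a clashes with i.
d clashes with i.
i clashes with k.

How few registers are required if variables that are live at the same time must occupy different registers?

c and a conflict, so at least 2 registers are needed.
2 registers suffice: register 1 → {n, c, i}; register 2 → {g, e, a, d, k}. Each listed conflict is separated.

2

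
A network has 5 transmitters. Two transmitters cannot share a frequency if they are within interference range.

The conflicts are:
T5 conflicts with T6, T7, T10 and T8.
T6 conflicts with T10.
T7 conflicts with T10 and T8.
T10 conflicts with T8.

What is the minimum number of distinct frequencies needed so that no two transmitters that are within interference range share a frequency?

T5, T7, T10, T8 pairwise conflict, so at least 4 frequencies are needed.
Using 4 frequencies: T5=2, T6=3, T7=3, T10=1, T8=4. Every pair that conflicts lands in different frequencies.

4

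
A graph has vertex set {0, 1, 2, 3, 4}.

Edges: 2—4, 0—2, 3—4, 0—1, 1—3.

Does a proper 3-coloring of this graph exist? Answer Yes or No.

The chromatic number is 3. The cycle 4-3-1-0-2-4 has odd length 5, so it cannot be 2-colored; at least 3 colors are needed.
3 colors suffice: color a → {1, 2}; color b → {0, 3}; color c → {4}.
That is already a proper 3-coloring.

Yes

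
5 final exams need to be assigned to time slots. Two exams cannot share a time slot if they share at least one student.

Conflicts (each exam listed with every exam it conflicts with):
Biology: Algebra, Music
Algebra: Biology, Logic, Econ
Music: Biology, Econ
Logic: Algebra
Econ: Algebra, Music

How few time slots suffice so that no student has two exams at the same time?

2

Algebra and Logic conflict, so at least 2 time slots are needed.
2 time slots suffice: time slot 1 → {Algebra, Music}; time slot 2 → {Biology, Logic, Econ}. Each listed conflict is separated.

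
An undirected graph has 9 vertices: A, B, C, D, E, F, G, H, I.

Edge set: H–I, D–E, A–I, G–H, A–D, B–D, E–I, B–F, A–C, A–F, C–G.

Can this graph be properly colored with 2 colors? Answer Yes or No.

The cycle H-I-A-C-G-H has odd length 5, so it cannot be 2-colored; at least 3 colors are needed.
So 2 colors are not enough.

No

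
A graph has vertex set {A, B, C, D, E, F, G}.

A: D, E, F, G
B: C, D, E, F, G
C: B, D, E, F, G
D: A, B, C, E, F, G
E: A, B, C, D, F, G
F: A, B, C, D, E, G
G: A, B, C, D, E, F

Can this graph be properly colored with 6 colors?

Yes

The chromatic number is 6. B, C, D, E, F, G are pairwise adjacent (a clique of size 6), so at least 6 colors are needed.
A valid assignment using 6 colors: A=5, B=6, C=5, D=4, E=3, F=1, G=2.
That is already a proper 6-coloring.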